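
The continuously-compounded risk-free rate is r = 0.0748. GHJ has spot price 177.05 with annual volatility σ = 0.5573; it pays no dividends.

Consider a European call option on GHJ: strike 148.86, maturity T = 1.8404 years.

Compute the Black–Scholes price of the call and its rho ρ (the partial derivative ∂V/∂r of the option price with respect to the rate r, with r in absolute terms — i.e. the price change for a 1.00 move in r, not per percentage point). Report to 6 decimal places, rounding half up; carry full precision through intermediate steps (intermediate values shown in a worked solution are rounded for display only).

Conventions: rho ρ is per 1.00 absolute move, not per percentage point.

price = 72.411235
ρ = 122.549382

σ√T = 0.5573·√1.8404 = 0.756041
d₁ = (ln(S/K) + (r+σ²/2)T) / (σ√T) = (ln(177.05/148.86) + (0.0748+0.5573²/2)·1.8404) / 0.756041 = (0.173426 + 0.423461) / 0.756041 = 0.789490
d₂ = d₁ − σ√T = 0.789490 − 0.756041 = 0.033449
e^{−rT} = 0.871393
N(d₁) = 0.785087,  N(d₂) = 0.513342
Call price V = S·N(d₁) − K·e^{−rT}·N(d₂) = 138.999684 − 66.588449 = 72.411235
ρ = K·T·e^{−rT}·N(d₂) = 122.549382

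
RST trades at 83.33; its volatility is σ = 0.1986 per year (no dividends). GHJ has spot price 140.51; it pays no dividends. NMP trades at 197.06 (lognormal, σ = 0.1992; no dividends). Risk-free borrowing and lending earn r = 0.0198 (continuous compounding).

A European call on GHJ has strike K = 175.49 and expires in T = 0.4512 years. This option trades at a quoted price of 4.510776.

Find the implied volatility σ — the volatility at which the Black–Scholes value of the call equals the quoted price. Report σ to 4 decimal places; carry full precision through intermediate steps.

At σ = 0.3811 the Black–Scholes value reproduces the quote:
σ√T = 0.3811·√0.4512 = 0.255990
d₁ = (ln(S/K) + (r+σ²/2)T) / (σ√T) = (ln(140.51/175.49) + (0.0198+0.3811²/2)·0.4512) / 0.255990 = (-0.222303 + 0.041699) / 0.255990 = -0.705512
d₂ = d₁ − σ√T = -0.705512 − 0.255990 = -0.961502
e^{−rT} = 0.991106
N(d₁) = 0.240246,  N(d₂) = 0.168150
V = S·N(d₁) − K·e^{−rT}·N(d₂) = 33.756958 − 29.246183 = 4.510776 (the observed quote) — the price is monotone increasing in volatility, hence this σ is the only solution

sigma = 0.3811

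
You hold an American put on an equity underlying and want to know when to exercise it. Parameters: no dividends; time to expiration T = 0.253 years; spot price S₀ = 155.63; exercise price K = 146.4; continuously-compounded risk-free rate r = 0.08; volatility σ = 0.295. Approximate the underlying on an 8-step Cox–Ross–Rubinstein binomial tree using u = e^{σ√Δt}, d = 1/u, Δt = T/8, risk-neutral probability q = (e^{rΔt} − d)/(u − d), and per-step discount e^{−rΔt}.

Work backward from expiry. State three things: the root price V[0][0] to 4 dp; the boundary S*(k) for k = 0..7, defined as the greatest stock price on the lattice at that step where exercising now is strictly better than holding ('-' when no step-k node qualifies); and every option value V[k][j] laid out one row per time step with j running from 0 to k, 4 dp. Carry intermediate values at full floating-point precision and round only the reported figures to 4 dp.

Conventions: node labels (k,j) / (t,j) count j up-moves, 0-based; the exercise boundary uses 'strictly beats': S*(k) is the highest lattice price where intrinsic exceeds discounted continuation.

Δt=0.03163  u=1.05386  d=0.94889  q=0.51102  discount=0.99747
step 8 (expiry): payoffs max(K−S,0) = 44.1120 32.7964 20.2291 6.2716 0.0000 0.0000 0.0000 0.0000 0.0000
step 7: (k=7,j=0): S=107.7974, K−S=38.6026, hold=38.2326 ⇒ V=38.6026 exercise | (k=7,j=1): S=119.7224, K−S=26.6776, hold=26.3076 ⇒ V=26.6776 exercise | (k=7,j=2): S=132.9666, K−S=13.4334, hold=13.0635 ⇒ V=13.4334 exercise | (k=7,j=3): S=147.6759, K−S=0.0000, hold=3.0589 ⇒ V=3.0589 continue | (k=7,j=4): S=164.0125, K−S=0.0000, hold=0.0000 ⇒ V=0.0000 continue | (k=7,j=5): S=182.1562, K−S=0.0000, hold=0.0000 ⇒ V=0.0000 continue | (k=7,j=6): S=202.3071, K−S=0.0000, hold=0.0000 ⇒ V=0.0000 continue | (k=7,j=7): S=224.6872, K−S=0.0000, hold=0.0000 ⇒ V=0.0000 continue  boundary S*=132.9666
step 6: (k=6,j=0): S=113.6036, K−S=32.7964, hold=32.4265 ⇒ V=32.7964 exercise | (k=6,j=1): S=126.1709, K−S=20.2291, hold=19.8592 ⇒ V=20.2291 exercise | (k=6,j=2): S=140.1284, K−S=6.2716, hold=8.1113 ⇒ V=8.1113 continue | (k=6,j=3): S=155.6300, K−S=0.0000, hold=1.4920 ⇒ V=1.4920 continue | (k=6,j=4): S=172.8464, K−S=0.0000, hold=0.0000 ⇒ V=0.0000 continue | (k=6,j=5): S=191.9674, K−S=0.0000, hold=0.0000 ⇒ V=0.0000 continue | (k=6,j=6): S=213.2037, K−S=0.0000, hold=0.0000 ⇒ V=0.0000 continue  boundary S*=126.1709
step 5: (k=5,j=0): S=119.7224, K−S=26.6776, hold=26.3076 ⇒ V=26.6776 exercise | (k=5,j=1): S=132.9666, K−S=13.4334, hold=14.0012 ⇒ V=14.0012 continue | (k=5,j=2): S=147.6759, K−S=0.0000, hold=4.7167 ⇒ V=4.7167 continue | (k=5,j=3): S=164.0125, K−S=0.0000, hold=0.7277 ⇒ V=0.7277 continue | (k=5,j=4): S=182.1562, K−S=0.0000, hold=0.0000 ⇒ V=0.0000 continue | (k=5,j=5): S=202.3071, K−S=0.0000, hold=0.0000 ⇒ V=0.0000 continue  boundary S*=119.7224
step 4: (k=4,j=0): S=126.1709, K−S=20.2291, hold=20.1486 ⇒ V=20.2291 exercise | (k=4,j=1): S=140.1284, K−S=6.2716, hold=9.2333 ⇒ V=9.2333 continue | (k=4,j=2): S=155.6300, K−S=0.0000, hold=2.6715 ⇒ V=2.6715 continue | (k=4,j=3): S=172.8464, K−S=0.0000, hold=0.3549 ⇒ V=0.3549 continue | (k=4,j=4): S=191.9674, K−S=0.0000, hold=0.0000 ⇒ V=0.0000 continue  boundary S*=126.1709
step 3: (k=3,j=0): S=132.9666, K−S=13.4334, hold=14.5731 ⇒ V=14.5731 continue | (k=3,j=1): S=147.6759, K−S=0.0000, hold=5.8652 ⇒ V=5.8652 continue | (k=3,j=2): S=164.0125, K−S=0.0000, hold=1.4839 ⇒ V=1.4839 continue | (k=3,j=3): S=182.1562, K−S=0.0000, hold=0.1731 ⇒ V=0.1731 continue  boundary S*=-
step 2: (k=2,j=0): S=140.1284, K−S=6.2716, hold=10.0976 ⇒ V=10.0976 continue | (k=2,j=1): S=155.6300, K−S=0.0000, hold=3.6171 ⇒ V=3.6171 continue | (k=2,j=2): S=172.8464, K−S=0.0000, hold=0.8120 ⇒ V=0.8120 continue  boundary S*=-
step 1: (k=1,j=0): S=147.6759, K−S=0.0000, hold=6.7688 ⇒ V=6.7688 continue | (k=1,j=1): S=164.0125, K−S=0.0000, hold=2.1781 ⇒ V=2.1781 continue  boundary S*=-
step 0: (k=0,j=0): S=155.6300, K−S=0.0000, hold=4.4117 ⇒ V=4.4117 continue  boundary S*=-

price = 4.4117
boundary = - - - - 126.1709 119.7224 126.1709 132.9666
tree:
4.4117
6.7688 2.1781
10.0976 3.6171 0.8120
14.5731 5.8652 1.4839 0.1731
20.2291 9.2333 2.6715 0.3549 0.0000
26.6776 14.0012 4.7167 0.7277 0.0000 0.0000
32.7964 20.2291 8.1113 1.4920 0.0000 0.0000 0.0000
38.6026 26.6776 13.4334 3.0589 0.0000 0.0000 0.0000 0.0000
44.1120 32.7964 20.2291 6.2716 0.0000 0.0000 0.0000 0.0000 0.0000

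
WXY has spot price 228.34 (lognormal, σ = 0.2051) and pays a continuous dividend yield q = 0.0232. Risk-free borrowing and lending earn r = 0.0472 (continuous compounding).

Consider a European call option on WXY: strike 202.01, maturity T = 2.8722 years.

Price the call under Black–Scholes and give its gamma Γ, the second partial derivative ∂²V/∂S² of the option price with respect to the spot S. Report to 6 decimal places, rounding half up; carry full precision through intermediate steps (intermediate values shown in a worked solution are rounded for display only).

σ√T = 0.2051·√2.8722 = 0.347595
d₁ = (ln(S/K) + (r−q+σ²/2)T) / (σ√T) = (ln(228.34/202.01) + (0.0472−0.0232+0.2051²/2)·2.8722) / 0.347595 = (0.122519 + 0.129344) / 0.347595 = 0.724586
d₂ = d₁ − σ√T = 0.724586 − 0.347595 = 0.376992
e^{−rT} = 0.873220
e^{−qT} = 0.935537
N(d₁) = 0.765647,  N(d₂) = 0.646910
Call price V = S·e^{−qT}·N(d₁) − K·e^{−rT}·N(d₂) = 163.557862 − 114.114413 = 49.443449
φ(d₁) = (1/√(2π))·e^{−d₁²/2} = 0.306833
Γ = e^{−qT}·φ(d₁) / (S·σ·√T) = 0.003617

price = 49.443449
Γ = 0.003617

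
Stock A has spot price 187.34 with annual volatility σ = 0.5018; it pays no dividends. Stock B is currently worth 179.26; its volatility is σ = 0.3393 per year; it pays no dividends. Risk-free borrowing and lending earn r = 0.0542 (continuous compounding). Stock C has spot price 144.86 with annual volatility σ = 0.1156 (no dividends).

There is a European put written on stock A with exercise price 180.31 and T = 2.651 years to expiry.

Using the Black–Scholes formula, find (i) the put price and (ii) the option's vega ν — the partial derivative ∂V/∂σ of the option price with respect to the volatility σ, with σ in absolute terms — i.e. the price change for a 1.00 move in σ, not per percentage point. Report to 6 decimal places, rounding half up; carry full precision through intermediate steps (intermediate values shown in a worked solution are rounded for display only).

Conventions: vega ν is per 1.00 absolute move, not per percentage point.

price = 40.151169
ν = 99.708971

σ√T = 0.5018·√2.651 = 0.817025
d₁ = (ln(S/K) + (r+σ²/2)T) / (σ√T) = (ln(187.34/180.31) + (0.0542+0.5018²/2)·2.651) / 0.817025 = (0.038248 + 0.477449) / 0.817025 = 0.631188
d₂ = d₁ − σ√T = 0.631188 − 0.817025 = -0.185837
e^{−rT} = 0.866161
N(−d₁) = 0.263959,  N(−d₂) = 0.573714
Put price V = K·e^{−rT}·N(−d₂) − S·N(−d₁) = 89.601184 − 49.450015 = 40.151169
φ(d₁) = (1/√(2π))·e^{−d₁²/2} = 0.326888
ν = S·φ(d₁)·√T = 99.708971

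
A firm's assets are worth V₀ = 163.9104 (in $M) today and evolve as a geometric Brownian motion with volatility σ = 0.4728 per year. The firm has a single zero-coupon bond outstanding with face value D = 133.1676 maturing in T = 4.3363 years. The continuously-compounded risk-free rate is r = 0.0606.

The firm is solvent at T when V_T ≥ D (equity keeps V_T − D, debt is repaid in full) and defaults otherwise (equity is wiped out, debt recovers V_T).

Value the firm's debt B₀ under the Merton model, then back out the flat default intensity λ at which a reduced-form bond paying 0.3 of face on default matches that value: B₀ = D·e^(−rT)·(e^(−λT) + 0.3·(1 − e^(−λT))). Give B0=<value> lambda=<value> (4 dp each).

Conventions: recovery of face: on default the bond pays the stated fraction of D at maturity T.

Work the structural quantities from V₀ = 163.9104 against face 133.1676:
d₁ = [ln(V₀/D) + (r + σ²/2)T] / (σ√T)
   = [ln(163.9104/133.1676) + (0.0606 + 0.5·0.4728²)·4.3363] / (0.4728·√4.3363)
   = [0.207711 + 0.747448] / 0.984549 = 0.970149
d₂ = d₁ − σ√T = 0.970149 − 0.984549 = -0.014399
N(d₁) = 0.834014,  N(d₂) = 0.494256,  e^(−rT) = 0.768911
E₀ = V₀·N(d₁) − D·e^(−rT)·N(d₂)
   = 163.9104·0.834014 − 133.1676·0.768911·0.494256 = 86.094710
B₀ = V₀ − E₀ = 163.9104 − 86.094710 = 77.815690
e^(−λT) = (B₀·e^(rT)/D − 0.3)/(1 − 0.3) = (77.8157·1.300540/133.1676 − 0.3)/0.7 = 0.65709004
λ = −ln(0.65709004)/4.3363 = 0.096842

B0=77.8157 lambda=0.0968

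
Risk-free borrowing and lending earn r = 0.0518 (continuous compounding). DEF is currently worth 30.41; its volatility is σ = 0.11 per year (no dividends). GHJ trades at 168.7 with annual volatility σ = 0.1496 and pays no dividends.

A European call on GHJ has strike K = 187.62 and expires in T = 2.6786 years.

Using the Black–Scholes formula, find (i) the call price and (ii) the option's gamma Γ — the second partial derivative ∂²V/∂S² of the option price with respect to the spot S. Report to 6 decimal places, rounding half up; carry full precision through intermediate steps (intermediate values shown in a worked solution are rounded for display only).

σ√T = 0.1496·√2.6786 = 0.244842
d₁ = (ln(S/K) + (r+σ²/2)T) / (σ√T) = (ln(168.7/187.62) + (0.0518+0.1496²/2)·2.6786) / 0.244842 = (-0.106297 + 0.168725) / 0.244842 = 0.254975
d₂ = d₁ − σ√T = 0.254975 − 0.244842 = 0.010133
e^{−rT} = 0.870444
N(d₁) = 0.600629,  N(d₂) = 0.504043
Call price V = S·N(d₁) − K·e^{−rT}·N(d₂) = 101.326090 − 82.316586 = 19.009504
φ(d₁) = (1/√(2π))·e^{−d₁²/2} = 0.386183
Γ = φ(d₁) / (S·σ·√T) = 0.009350

price = 19.009504
Γ = 0.009350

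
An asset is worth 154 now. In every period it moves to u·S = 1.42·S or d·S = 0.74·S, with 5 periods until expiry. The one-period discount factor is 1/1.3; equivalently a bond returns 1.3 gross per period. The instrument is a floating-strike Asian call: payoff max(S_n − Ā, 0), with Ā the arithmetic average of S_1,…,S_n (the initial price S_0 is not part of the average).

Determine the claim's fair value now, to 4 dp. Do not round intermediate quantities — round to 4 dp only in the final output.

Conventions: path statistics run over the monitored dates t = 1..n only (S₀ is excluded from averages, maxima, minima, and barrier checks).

Set p* = 0.8235 (from d < R < u); the path-dependent value is the discounted p*-expectation over all price paths.
Enumerate all 2^5 = 32 price paths (U = up ×1.42, D = down ×0.74); each path with k up-moves has probability p*^k·(1−p*)^(5−k).
DDDDD: Ā=68.2094, payoff=0.0000, prob=0.000171
UDDDD: Ā=130.8883, payoff=0.0000, prob=0.000799
DUDDD: Ā=109.9443, payoff=0.0000, prob=0.000799
UUDDD: Ā=210.9742, payoff=0.0000, prob=0.003727
DDUDD: Ā=94.4457, payoff=0.0000, prob=0.000799
UDUDD: Ā=181.2337, payoff=0.0000, prob=0.003727
DUUDD: Ā=160.2897, payoff=0.0000, prob=0.003727
UUUDD: Ā=307.5829, payoff=0.0000, prob=0.017393
DDDUD: Ā=82.9768, payoff=0.0000, prob=0.000799
UDDUD: Ā=159.2257, payoff=0.0000, prob=0.003727
DUDUD: Ā=138.2817, payoff=0.0000, prob=0.003727
UUDUD: Ā=265.3514, payoff=0.0000, prob=0.017393
DDUUD: Ā=122.7832, payoff=3.0493, prob=0.003727
UDUUD: Ā=235.6109, payoff=5.8513, prob=0.017393
DUUUD: Ā=214.6669, payoff=26.7953, prob=0.017393
UUUUD: Ā=411.9284, payoff=51.4180, prob=0.081169
DDDDU: Ā=74.4898, payoff=0.0000, prob=0.000799
UDDDU: Ā=142.9398, payoff=0.0000, prob=0.003727
DUDDU: Ā=121.9958, payoff=3.8366, prob=0.003727
UUDDU: Ā=234.1001, payoff=7.3621, prob=0.017393
DDUDU: Ā=106.4973, payoff=19.3352, prob=0.003727
UDUDU: Ā=204.3596, payoff=37.1026, prob=0.017393
DUUDU: Ā=183.4156, payoff=58.0466, prob=0.017393
UUUDU: Ā=351.9597, payoff=111.3867, prob=0.081169
DDDUU: Ā=95.0283, payoff=30.8041, prob=0.003727
UDDUU: Ā=182.3517, payoff=59.1105, prob=0.017393
DUDUU: Ā=161.4077, payoff=80.0545, prob=0.017393
UUDUU: Ā=309.7283, payoff=153.6182, prob=0.081169
DDUUU: Ā=145.9091, payoff=95.5531, prob=0.017393
UDUUU: Ā=279.9878, payoff=183.3587, prob=0.081169
DUUUU: Ā=259.0438, payoff=204.3027, prob=0.081169
UUUUU: Ā=497.0840, payoff=392.0402, prob=0.378787
Price = Σ prob·payoff / R^5 = 212.295441 / 3.712930 = 57.1773

price = 57.1773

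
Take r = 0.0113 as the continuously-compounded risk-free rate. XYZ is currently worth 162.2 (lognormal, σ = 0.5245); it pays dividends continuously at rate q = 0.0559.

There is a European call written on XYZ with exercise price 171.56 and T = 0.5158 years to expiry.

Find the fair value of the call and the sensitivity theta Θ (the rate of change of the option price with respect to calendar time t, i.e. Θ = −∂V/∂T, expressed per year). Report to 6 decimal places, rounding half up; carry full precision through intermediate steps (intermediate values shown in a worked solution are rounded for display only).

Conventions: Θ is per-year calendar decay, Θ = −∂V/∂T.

price = 18.557520
Θ = -19.288308

σ√T = 0.5245·√0.5158 = 0.376692
d₁ = (ln(S/K) + (r−q+σ²/2)T) / (σ√T) = (ln(162.2/171.56) + (0.0113−0.0559+0.5245²/2)·0.5158) / 0.376692 = (-0.056103 + 0.047944) / 0.376692 = -0.021660
d₂ = d₁ − σ√T = -0.021660 − 0.376692 = -0.398352
e^{−rT} = 0.994188
e^{−qT} = 0.971578
N(d₁) = 0.491359,  N(d₂) = 0.345185
Call price V = S·e^{−qT}·N(d₁) − K·e^{−rT}·N(d₂) = 77.433356 − 58.875836 = 18.557520
φ(d₁) = (1/√(2π))·e^{−d₁²/2} = 0.398849
Θ = −S·e^{−qT}·φ(d₁)·σ/(2√T) + q·S·e^{−qT}·N(d₁) − r·K·e^{−rT}·N(d₂) = −22.951536 + 4.328525 − 0.665297 = -19.288308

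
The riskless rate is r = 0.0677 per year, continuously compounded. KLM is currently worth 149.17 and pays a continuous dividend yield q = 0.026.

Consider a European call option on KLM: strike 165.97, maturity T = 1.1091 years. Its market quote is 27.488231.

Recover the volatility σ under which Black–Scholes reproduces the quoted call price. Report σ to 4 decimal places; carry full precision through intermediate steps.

sigma = 0.5128

At σ = 0.5128 the Black–Scholes value reproduces the quote:
σ√T = 0.5128·√1.1091 = 0.540049
d₁ = (ln(S/K) + (r−q+σ²/2)T) / (σ√T) = (ln(149.17/165.97) + (0.0677−0.026+0.5128²/2)·1.1091) / 0.540049 = (-0.106720 + 0.192076) / 0.540049 = 0.158052
d₂ = d₁ − σ√T = 0.158052 − 0.540049 = -0.381998
e^{−rT} = 0.927664
e^{−qT} = 0.971575
N(d₁) = 0.562792,  N(d₂) = 0.351232
V = S·e^{−qT}·N(d₁) − K·e^{−rT}·N(d₂) = 81.565360 − 54.077128 = 27.488231 (the observed quote) — the price is monotone increasing in volatility, hence this σ is the only solution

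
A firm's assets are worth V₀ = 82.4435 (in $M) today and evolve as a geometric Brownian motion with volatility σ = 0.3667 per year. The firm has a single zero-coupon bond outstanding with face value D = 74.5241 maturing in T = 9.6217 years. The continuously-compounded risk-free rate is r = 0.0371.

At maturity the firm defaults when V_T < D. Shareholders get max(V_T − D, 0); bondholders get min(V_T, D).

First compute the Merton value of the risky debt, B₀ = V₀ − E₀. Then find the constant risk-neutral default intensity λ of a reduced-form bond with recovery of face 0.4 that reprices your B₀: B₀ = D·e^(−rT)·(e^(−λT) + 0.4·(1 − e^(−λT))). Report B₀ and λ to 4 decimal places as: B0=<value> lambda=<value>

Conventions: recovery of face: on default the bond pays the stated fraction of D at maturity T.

B0=36.2955 lambda=0.0734

With assets at 82.4435 and a single debt payment of 74.5241 at 9.6217 years:
d₁ = [ln(V₀/D) + (r + σ²/2)T] / (σ√T)
   = [ln(82.4435/74.5241) + (0.0371 + 0.5·0.3667²)·9.6217] / (0.3667·√9.6217)
   = [0.100991 + 1.003875] / 1.137462 = 0.971343
d₂ = d₁ − σ√T = 0.971343 − 1.137462 = -0.166119
N(d₁) = 0.834311,  N(d₂) = 0.434032,  e^(−rT) = 0.699797
E₀ = V₀·N(d₁) − D·e^(−rT)·N(d₂)
   = 82.4435·0.834311 − 74.5241·0.699797·0.434032 = 46.148030
B₀ = V₀ − E₀ = 82.4435 − 46.148030 = 36.295470
e^(−λT) = (B₀·e^(rT)/D − 0.4)/(1 − 0.4) = (36.2955·1.428986/74.5241 − 0.4)/0.6 = 0.49326593
λ = −ln(0.49326593)/9.6217 = 0.073449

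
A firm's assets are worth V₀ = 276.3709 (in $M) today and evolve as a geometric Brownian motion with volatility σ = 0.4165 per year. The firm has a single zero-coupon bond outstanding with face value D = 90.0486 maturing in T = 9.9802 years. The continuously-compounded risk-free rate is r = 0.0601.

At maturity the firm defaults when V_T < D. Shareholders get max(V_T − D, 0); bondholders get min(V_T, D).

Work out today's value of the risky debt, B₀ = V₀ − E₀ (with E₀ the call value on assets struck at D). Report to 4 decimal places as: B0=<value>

Apply the equity-as-call identities (strike 90.0486, horizon 9.9802 years):
d₁ = [ln(V₀/D) + (r + σ²/2)T] / (σ√T)
   = [ln(276.3709/90.0486) + (0.0601 + 0.5·0.4165²)·9.9802] / (0.4165·√9.9802)
   = [1.121394 + 1.465454] / 1.315784 = 1.966013
d₂ = d₁ − σ√T = 1.966013 − 1.315784 = 0.650229
N(d₁) = 0.975351,  N(d₂) = 0.742228,  e^(−rT) = 0.548916
E₀ = V₀·N(d₁) − D·e^(−rT)·N(d₂)
   = 276.3709·0.975351 − 90.0486·0.548916·0.742228 = 232.871097
B₀ = V₀ − E₀ = 276.3709 − 232.871097 = 43.499803

B0=43.4998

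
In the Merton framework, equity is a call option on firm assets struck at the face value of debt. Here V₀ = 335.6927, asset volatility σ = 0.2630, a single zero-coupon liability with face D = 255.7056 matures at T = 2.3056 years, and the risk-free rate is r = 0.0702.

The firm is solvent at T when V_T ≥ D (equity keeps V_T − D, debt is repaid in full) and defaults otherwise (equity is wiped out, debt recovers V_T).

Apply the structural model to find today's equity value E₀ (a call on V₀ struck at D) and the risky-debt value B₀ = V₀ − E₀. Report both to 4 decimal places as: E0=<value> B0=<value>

E0=125.6992 B0=209.9935

With assets at 335.6927 and a single debt payment of 255.7056 at 2.3056 years:
d₁ = [ln(V₀/D) + (r + σ²/2)T] / (σ√T)
   = [ln(335.6927/255.7056) + (0.0702 + 0.5·0.2630²)·2.3056] / (0.2630·√2.3056)
   = [0.272169 + 0.241591] / 0.399345 = 1.286509
d₂ = d₁ − σ√T = 1.286509 − 0.399345 = 0.887165
N(d₁) = 0.900867,  N(d₂) = 0.812505,  e^(−rT) = 0.850566
E₀ = V₀·N(d₁) − D·e^(−rT)·N(d₂)
   = 335.6927·0.900867 − 255.7056·0.850566·0.812505 = 125.699215
B₀ = V₀ − E₀ = 335.6927 − 125.699215 = 209.993485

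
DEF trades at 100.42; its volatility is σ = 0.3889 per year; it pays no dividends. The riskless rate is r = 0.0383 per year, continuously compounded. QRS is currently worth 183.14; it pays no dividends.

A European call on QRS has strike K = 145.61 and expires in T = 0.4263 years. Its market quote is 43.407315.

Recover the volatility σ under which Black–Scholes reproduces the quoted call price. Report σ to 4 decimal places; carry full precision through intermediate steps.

At σ = 0.3848 the Black–Scholes value reproduces the quote:
σ√T = 0.3848·√0.4263 = 0.251242
d₁ = (ln(S/K) + (r+σ²/2)T) / (σ√T) = (ln(183.14/145.61) + (0.0383+0.3848²/2)·0.4263) / 0.251242 = (0.229319 + 0.047889) / 0.251242 = 1.103348
d₂ = d₁ − σ√T = 1.103348 − 0.251242 = 0.852106
e^{−rT} = 0.983805
N(d₁) = 0.865062,  N(d₂) = 0.802922
V = S·N(d₁) − K·e^{−rT}·N(d₂) = 158.427454 − 115.020138 = 43.407315 (equal to the quote); since ∂V/∂σ > 0 for all σ, the implied volatility is unique

sigma = 0.3848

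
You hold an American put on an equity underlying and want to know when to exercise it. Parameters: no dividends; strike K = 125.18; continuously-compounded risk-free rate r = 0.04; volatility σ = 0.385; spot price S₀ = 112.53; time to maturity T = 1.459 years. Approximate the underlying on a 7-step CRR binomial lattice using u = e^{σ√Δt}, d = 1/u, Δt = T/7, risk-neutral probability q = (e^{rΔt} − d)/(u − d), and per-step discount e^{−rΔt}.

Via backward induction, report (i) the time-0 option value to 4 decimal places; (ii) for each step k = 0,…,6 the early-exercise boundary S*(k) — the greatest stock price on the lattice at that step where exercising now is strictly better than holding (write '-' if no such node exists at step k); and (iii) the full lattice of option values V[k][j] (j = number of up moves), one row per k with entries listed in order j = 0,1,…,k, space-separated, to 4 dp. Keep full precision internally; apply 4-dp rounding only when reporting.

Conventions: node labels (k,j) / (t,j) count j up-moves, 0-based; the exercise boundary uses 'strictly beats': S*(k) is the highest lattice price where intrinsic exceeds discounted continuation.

price = 25.2619
boundary = - - - 66.4146 79.1769 66.4146 79.1769
tree:
25.2619
34.7620 15.4052
46.1420 23.0335 7.4055
58.7654 33.2642 12.3460 2.1796
69.4706 46.0031 20.0366 4.2255 0.0000
78.4503 58.7654 31.2868 8.1918 0.0000 0.0000
85.9825 69.4706 46.0031 15.8812 0.0000 0.0000 0.0000
92.3006 78.4503 58.7654 30.7884 0.0000 0.0000 0.0000 0.0000

params: Δt=0.20843 u=1.19216 d=0.83881 q=0.47986 e^(-rΔt)=0.99170
t_7 payoffs: 92.3006 78.4503 58.7654 30.7884 0.0000 0.0000 0.0000 0.0000
t_6: node(6,0) S=39.1975 payoff=85.9825 vs cont=84.9432 → 85.9825 [stop]  node(6,1) S=55.7094 payoff=69.4706 vs cont=68.4313 → 69.4706 [stop]  node(6,2) S=79.1769 payoff=46.0031 vs cont=44.9638 → 46.0031 [stop]  node(6,3) S=112.5300 payoff=12.6500 vs cont=15.8812 → 15.8812 [wait]  node(6,4) S=159.9331 payoff=0.0000 vs cont=0.0000 → 0.0000 [wait]  node(6,5) S=227.3046 payoff=0.0000 vs cont=0.0000 → 0.0000 [wait]  node(6,6) S=323.0563 payoff=0.0000 vs cont=0.0000 → 0.0000 [wait]  ⇒ S*(6)=79.1769
t_5: node(5,0) S=46.7297 payoff=78.4503 vs cont=77.4110 → 78.4503 [stop]  node(5,1) S=66.4146 payoff=58.7654 vs cont=57.7261 → 58.7654 [stop]  node(5,2) S=94.3916 payoff=30.7884 vs cont=31.2868 → 31.2868 [wait]  node(5,3) S=134.1539 payoff=0.0000 vs cont=8.1918 → 8.1918 [wait]  node(5,4) S=190.6660 payoff=0.0000 vs cont=0.0000 → 0.0000 [wait]  node(5,5) S=270.9838 payoff=0.0000 vs cont=0.0000 → 0.0000 [wait]  ⇒ S*(5)=66.4146
t_4: node(4,0) S=55.7094 payoff=69.4706 vs cont=68.4313 → 69.4706 [stop]  node(4,1) S=79.1769 payoff=46.0031 vs cont=45.2010 → 46.0031 [stop]  node(4,2) S=112.5300 payoff=12.6500 vs cont=20.0366 → 20.0366 [wait]  node(4,3) S=159.9331 payoff=0.0000 vs cont=4.2255 → 4.2255 [wait]  node(4,4) S=227.3046 payoff=0.0000 vs cont=0.0000 → 0.0000 [wait]  ⇒ S*(4)=79.1769
t_3: node(3,0) S=66.4146 payoff=58.7654 vs cont=57.7261 → 58.7654 [stop]  node(3,1) S=94.3916 payoff=30.7884 vs cont=33.2642 → 33.2642 [wait]  node(3,2) S=134.1539 payoff=0.0000 vs cont=12.3460 → 12.3460 [wait]  node(3,3) S=190.6660 payoff=0.0000 vs cont=2.1796 → 2.1796 [wait]  ⇒ S*(3)=66.4146
t_2: node(2,0) S=79.1769 payoff=46.0031 vs cont=46.1420 → 46.1420 [wait]  node(2,1) S=112.5300 payoff=12.6500 vs cont=23.0335 → 23.0335 [wait]  node(2,2) S=159.9331 payoff=0.0000 vs cont=7.4055 → 7.4055 [wait]  ⇒ S*(2)=-
t_1: node(1,0) S=94.3916 payoff=30.7884 vs cont=34.7620 → 34.7620 [wait]  node(1,1) S=134.1539 payoff=0.0000 vs cont=15.4052 → 15.4052 [wait]  ⇒ S*(1)=-
t_0: node(0,0) S=112.5300 payoff=12.6500 vs cont=25.2619 → 25.2619 [wait]  ⇒ S*(0)=-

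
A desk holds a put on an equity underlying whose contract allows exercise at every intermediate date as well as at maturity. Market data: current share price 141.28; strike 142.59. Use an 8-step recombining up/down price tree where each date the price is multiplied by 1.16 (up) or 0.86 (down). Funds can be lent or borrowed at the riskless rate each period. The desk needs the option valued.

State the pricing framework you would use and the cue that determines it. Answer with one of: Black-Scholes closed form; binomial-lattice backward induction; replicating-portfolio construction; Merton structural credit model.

framework: binomial-lattice backward induction

Key observation: early exercise of the strike-142.59 put must be checked at each of the 8 dates (spot 141.28), which forces a node-by-node comparison of intrinsic and continuation value backward from expiry.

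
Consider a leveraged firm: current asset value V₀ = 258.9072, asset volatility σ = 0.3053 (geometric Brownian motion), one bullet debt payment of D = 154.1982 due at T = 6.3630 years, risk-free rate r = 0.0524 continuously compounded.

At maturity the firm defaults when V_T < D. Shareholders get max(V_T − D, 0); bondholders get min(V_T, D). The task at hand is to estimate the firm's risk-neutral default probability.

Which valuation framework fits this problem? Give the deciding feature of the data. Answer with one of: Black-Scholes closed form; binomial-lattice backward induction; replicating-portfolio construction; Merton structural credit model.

Key observation: the asked-for credit quantity lives on the firm's capital structure — asset value, asset volatility, debt face 154.1982 — which is the structural model's domain.

framework: Merton structural credit model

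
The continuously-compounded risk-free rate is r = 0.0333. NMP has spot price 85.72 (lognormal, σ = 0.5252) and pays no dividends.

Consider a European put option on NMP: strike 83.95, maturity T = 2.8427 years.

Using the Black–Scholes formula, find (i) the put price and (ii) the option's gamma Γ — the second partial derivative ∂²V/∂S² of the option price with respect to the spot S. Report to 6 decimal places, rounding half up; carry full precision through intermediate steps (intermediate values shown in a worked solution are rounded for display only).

σ√T = 0.5252·√2.8427 = 0.885503
d₁ = (ln(S/K) + (r+σ²/2)T) / (σ√T) = (ln(85.72/83.95) + (0.0333+0.5252²/2)·2.8427) / 0.885503 = (0.020865 + 0.486720) / 0.885503 = 0.573216
d₂ = d₁ − σ√T = 0.573216 − 0.885503 = -0.312287
e^{−rT} = 0.909680
N(−d₁) = 0.283249,  N(−d₂) = 0.622589
Put price V = K·e^{−rT}·N(−d₂) − S·N(−d₁) = 47.545665 − 24.280120 = 23.265545
φ(d₁) = (1/√(2π))·e^{−d₁²/2} = 0.338501
Γ = φ(d₁) / (S·σ·√T) = 0.004460

price = 23.265545
Γ = 0.004460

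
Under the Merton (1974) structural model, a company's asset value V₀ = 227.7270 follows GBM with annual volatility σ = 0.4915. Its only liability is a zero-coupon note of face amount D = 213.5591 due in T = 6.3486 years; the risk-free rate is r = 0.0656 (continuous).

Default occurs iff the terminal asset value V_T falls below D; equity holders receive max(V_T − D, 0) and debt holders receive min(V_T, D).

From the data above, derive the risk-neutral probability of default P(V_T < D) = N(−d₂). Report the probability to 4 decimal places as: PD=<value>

PD=0.5914

With assets at 227.7270 and a single debt payment of 213.5591 at 6.3486 years:
d₁ = [ln(V₀/D) + (r + σ²/2)T] / (σ√T)
   = [ln(227.7270/213.5591) + (0.0656 + 0.5·0.4915²)·6.3486] / (0.4915·√6.3486)
   = [0.064234 + 1.183291] / 1.238404 = 1.007365
d₂ = d₁ − σ√T = 1.007365 − 1.238404 = -0.231040
risk-neutral PD = N(−d₂) = N(0.231040) = 0.591358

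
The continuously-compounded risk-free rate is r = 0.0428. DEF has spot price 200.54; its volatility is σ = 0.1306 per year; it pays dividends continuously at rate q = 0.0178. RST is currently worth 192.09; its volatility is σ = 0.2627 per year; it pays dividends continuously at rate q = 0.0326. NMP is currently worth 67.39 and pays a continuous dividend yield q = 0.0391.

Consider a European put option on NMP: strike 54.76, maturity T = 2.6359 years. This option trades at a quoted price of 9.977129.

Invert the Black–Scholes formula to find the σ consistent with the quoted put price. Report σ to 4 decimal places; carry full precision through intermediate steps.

sigma = 0.4380

At σ = 0.4380 the Black–Scholes value reproduces the quote:
σ√T = 0.438·√2.6359 = 0.711113
d₁ = (ln(S/K) + (r−q+σ²/2)T) / (σ√T) = (ln(67.39/54.76) + (0.0428−0.0391+0.438²/2)·2.6359) / 0.711113 = (0.207537 + 0.262594) / 0.711113 = 0.661119
d₂ = d₁ − σ√T = 0.661119 − 0.711113 = -0.049994
e^{−rT} = 0.893315
e^{−qT} = 0.902070
N(−d₁) = 0.254268,  N(−d₂) = 0.519936
V = K·e^{−rT}·N(−d₂) − S·e^{−qT}·N(−d₁) = 25.434199 − 15.457070 = 9.977129 (the quoted price), and the Black–Scholes price is strictly increasing in σ, so σ is unique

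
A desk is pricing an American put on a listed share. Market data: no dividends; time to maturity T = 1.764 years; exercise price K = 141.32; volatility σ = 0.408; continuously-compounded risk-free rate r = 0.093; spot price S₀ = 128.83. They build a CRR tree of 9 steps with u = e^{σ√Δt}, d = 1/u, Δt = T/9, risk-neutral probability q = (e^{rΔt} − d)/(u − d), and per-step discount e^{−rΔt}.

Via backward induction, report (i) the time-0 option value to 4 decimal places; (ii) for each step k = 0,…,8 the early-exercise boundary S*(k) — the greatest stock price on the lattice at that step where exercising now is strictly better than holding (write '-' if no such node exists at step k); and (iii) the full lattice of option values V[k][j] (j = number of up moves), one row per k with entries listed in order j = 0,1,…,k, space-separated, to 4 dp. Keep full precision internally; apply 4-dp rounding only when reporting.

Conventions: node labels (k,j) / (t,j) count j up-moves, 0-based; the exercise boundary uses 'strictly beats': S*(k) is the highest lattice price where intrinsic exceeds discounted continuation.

price = 26.2983
boundary = - - 89.7686 74.9339 89.7686 74.9339 89.7686 107.5402 89.7686
tree:
26.2983
37.3563 16.4425
51.5514 24.8351 8.8342
66.3861 36.4014 14.4290 3.6850
78.7694 51.5514 22.9120 6.6592 0.9108
89.1062 66.3861 35.1301 11.7985 1.8762 0.0000
97.7348 78.7694 51.5514 20.3512 3.8647 0.0000 0.0000
104.9375 89.1062 66.3861 33.7798 7.9610 0.0000 0.0000 0.0000
110.9499 97.7348 78.7694 51.5514 16.3988 0.0000 0.0000 0.0000 0.0000
115.9687 104.9375 89.1062 66.3861 33.7798 0.0000 0.0000 0.0000 0.0000 0.0000

Δt=0.19600  u=1.19797  d=0.83474  q=0.50561  discount=0.98194
step 9 (expiry): payoffs max(K−S,0) = 115.9687 104.9375 89.1062 66.3861 33.7798 0.0000 0.0000 0.0000 0.0000 0.0000
step 8: (k=8,j=0): S=30.3701, K−S=110.9499, hold=108.3972 ⇒ V=110.9499 exercise | (k=8,j=1): S=43.5852, K−S=97.7348, hold=95.1821 ⇒ V=97.7348 exercise | (k=8,j=2): S=62.5506, K−S=78.7694, hold=76.2167 ⇒ V=78.7694 exercise | (k=8,j=3): S=89.7686, K−S=51.5514, hold=48.9988 ⇒ V=51.5514 exercise | (k=8,j=4): S=128.8300, K−S=12.4900, hold=16.3988 ⇒ V=16.3988 continue | (k=8,j=5): S=184.8884, K−S=0.0000, hold=0.0000 ⇒ V=0.0000 continue | (k=8,j=6): S=265.3397, K−S=0.0000, hold=0.0000 ⇒ V=0.0000 continue | (k=8,j=7): S=380.7982, K−S=0.0000, hold=0.0000 ⇒ V=0.0000 continue | (k=8,j=8): S=546.4966, K−S=0.0000, hold=0.0000 ⇒ V=0.0000 continue  boundary S*=89.7686
step 7: (k=7,j=0): S=36.3825, K−S=104.9375, hold=102.3848 ⇒ V=104.9375 exercise | (k=7,j=1): S=52.2138, K−S=89.1062, hold=86.5535 ⇒ V=89.1062 exercise | (k=7,j=2): S=74.9339, K−S=66.3861, hold=63.8335 ⇒ V=66.3861 exercise | (k=7,j=3): S=107.5402, K−S=33.7798, hold=33.1678 ⇒ V=33.7798 exercise | (k=7,j=4): S=154.3346, K−S=0.0000, hold=7.9610 ⇒ V=7.9610 continue | (k=7,j=5): S=221.4909, K−S=0.0000, hold=0.0000 ⇒ V=0.0000 continue | (k=7,j=6): S=317.8693, K−S=0.0000, hold=0.0000 ⇒ V=0.0000 continue | (k=7,j=7): S=456.1852, K−S=0.0000, hold=0.0000 ⇒ V=0.0000 continue  boundary S*=107.5402
step 6: (k=6,j=0): S=43.5852, K−S=97.7348, hold=95.1821 ⇒ V=97.7348 exercise | (k=6,j=1): S=62.5506, K−S=78.7694, hold=76.2167 ⇒ V=78.7694 exercise | (k=6,j=2): S=89.7686, K−S=51.5514, hold=48.9988 ⇒ V=51.5514 exercise | (k=6,j=3): S=128.8300, K−S=12.4900, hold=20.3512 ⇒ V=20.3512 continue | (k=6,j=4): S=184.8884, K−S=0.0000, hold=3.8647 ⇒ V=3.8647 continue | (k=6,j=5): S=265.3397, K−S=0.0000, hold=0.0000 ⇒ V=0.0000 continue | (k=6,j=6): S=380.7982, K−S=0.0000, hold=0.0000 ⇒ V=0.0000 continue  boundary S*=89.7686
step 5: (k=5,j=0): S=52.2138, K−S=89.1062, hold=86.5535 ⇒ V=89.1062 exercise | (k=5,j=1): S=74.9339, K−S=66.3861, hold=63.8335 ⇒ V=66.3861 exercise | (k=5,j=2): S=107.5402, K−S=33.7798, hold=35.1301 ⇒ V=35.1301 continue | (k=5,j=3): S=154.3346, K−S=0.0000, hold=11.7985 ⇒ V=11.7985 continue | (k=5,j=4): S=221.4909, K−S=0.0000, hold=1.8762 ⇒ V=1.8762 continue | (k=5,j=5): S=317.8693, K−S=0.0000, hold=0.0000 ⇒ V=0.0000 continue  boundary S*=74.9339
step 4: (k=4,j=0): S=62.5506, K−S=78.7694, hold=76.2167 ⇒ V=78.7694 exercise | (k=4,j=1): S=89.7686, K−S=51.5514, hold=49.6691 ⇒ V=51.5514 exercise | (k=4,j=2): S=128.8300, K−S=12.4900, hold=22.9120 ⇒ V=22.9120 continue | (k=4,j=3): S=184.8884, K−S=0.0000, hold=6.6592 ⇒ V=6.6592 continue | (k=4,j=4): S=265.3397, K−S=0.0000, hold=0.9108 ⇒ V=0.9108 continue  boundary S*=89.7686
step 3: (k=3,j=0): S=74.9339, K−S=66.3861, hold=63.8335 ⇒ V=66.3861 exercise | (k=3,j=1): S=107.5402, K−S=33.7798, hold=36.4014 ⇒ V=36.4014 continue | (k=3,j=2): S=154.3346, K−S=0.0000, hold=14.4290 ⇒ V=14.4290 continue | (k=3,j=3): S=221.4909, K−S=0.0000, hold=3.6850 ⇒ V=3.6850 continue  boundary S*=74.9339
step 2: (k=2,j=0): S=89.7686, K−S=51.5514, hold=50.3003 ⇒ V=51.5514 exercise | (k=2,j=1): S=128.8300, K−S=12.4900, hold=24.8351 ⇒ V=24.8351 continue | (k=2,j=2): S=184.8884, K−S=0.0000, hold=8.8342 ⇒ V=8.8342 continue  boundary S*=89.7686
step 1: (k=1,j=0): S=107.5402, K−S=33.7798, hold=37.3563 ⇒ V=37.3563 continue | (k=1,j=1): S=154.3346, K−S=0.0000, hold=16.4425 ⇒ V=16.4425 continue  boundary S*=-
step 0: (k=0,j=0): S=128.8300, K−S=12.4900, hold=26.2983 ⇒ V=26.2983 continue  boundary S*=-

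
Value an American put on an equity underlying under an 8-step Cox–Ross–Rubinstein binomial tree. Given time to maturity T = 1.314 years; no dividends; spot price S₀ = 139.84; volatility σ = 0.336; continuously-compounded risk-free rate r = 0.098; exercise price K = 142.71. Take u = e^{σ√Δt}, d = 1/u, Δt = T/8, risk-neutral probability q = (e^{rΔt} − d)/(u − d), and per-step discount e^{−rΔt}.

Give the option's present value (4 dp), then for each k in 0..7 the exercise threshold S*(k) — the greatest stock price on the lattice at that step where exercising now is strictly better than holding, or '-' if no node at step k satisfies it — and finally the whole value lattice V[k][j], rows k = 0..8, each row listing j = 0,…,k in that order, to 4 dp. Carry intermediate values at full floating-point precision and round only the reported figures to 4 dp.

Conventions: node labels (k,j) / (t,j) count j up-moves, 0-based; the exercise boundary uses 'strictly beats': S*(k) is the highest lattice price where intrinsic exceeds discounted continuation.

Δt=0.16425, u=1.14588, d=0.87269, q=0.52541, disc=e^(-rΔt)=0.98403
k=8 terminal: V=max(K-S,0) → 95.6646 80.9374 61.6000 36.2092 2.8700 0.0000 0.0000 0.0000 0.0000
k=7: j=0 S=53.9084 intr=88.8016 cont=86.5229 V=88.8016[EX]; j=1 S=70.7840 intr=71.9260 cont=69.6473 V=71.9260[EX]; j=2 S=92.9423 intr=49.7677 cont=47.4889 V=49.7677[EX]; j=3 S=122.0372 intr=20.6728 cont=18.3941 V=20.6728[EX]; j=4 S=160.2399 intr=0.0000 cont=1.3403 V=1.3403[hold]; j=5 S=210.4018 intr=0.0000 cont=0.0000 V=0.0000[hold]; j=6 S=276.2663 intr=0.0000 cont=0.0000 V=0.0000[hold]; j=7 S=362.7493 intr=0.0000 cont=0.0000 V=0.0000[hold]  S*(7)=122.0372
k=6: j=0 S=61.7726 intr=80.9374 cont=78.6587 V=80.9374[EX]; j=1 S=81.1100 intr=61.6000 cont=59.3213 V=61.6000[EX]; j=2 S=106.5008 intr=36.2092 cont=33.9305 V=36.2092[EX]; j=3 S=139.8400 intr=2.8700 cont=10.3475 V=10.3475[hold]; j=4 S=183.6158 intr=0.0000 cont=0.6260 V=0.6260[hold]; j=5 S=241.0953 intr=0.0000 cont=0.0000 V=0.0000[hold]; j=6 S=316.5682 intr=0.0000 cont=0.0000 V=0.0000[hold]  S*(6)=106.5008
k=5: j=0 S=70.7840 intr=71.9260 cont=69.6473 V=71.9260[EX]; j=1 S=92.9423 intr=49.7677 cont=47.4889 V=49.7677[EX]; j=2 S=122.0372 intr=20.6728 cont=22.2601 V=22.2601[hold]; j=3 S=160.2399 intr=0.0000 cont=5.1561 V=5.1561[hold]; j=4 S=210.4018 intr=0.0000 cont=0.2923 V=0.2923[hold]; j=5 S=276.2663 intr=0.0000 cont=0.0000 V=0.0000[hold]  S*(5)=92.9423
k=4: j=0 S=81.1100 intr=61.6000 cont=59.3213 V=61.6000[EX]; j=1 S=106.5008 intr=36.2092 cont=34.7511 V=36.2092[EX]; j=2 S=139.8400 intr=2.8700 cont=13.0616 V=13.0616[hold]; j=3 S=183.6158 intr=0.0000 cont=2.5591 V=2.5591[hold]; j=4 S=241.0953 intr=0.0000 cont=0.1365 V=0.1365[hold]  S*(4)=106.5008
k=3: j=0 S=92.9423 intr=49.7677 cont=47.4889 V=49.7677[EX]; j=1 S=122.0372 intr=20.6728 cont=23.6633 V=23.6633[hold]; j=2 S=160.2399 intr=0.0000 cont=7.4231 V=7.4231[hold]; j=3 S=210.4018 intr=0.0000 cont=1.2657 V=1.2657[hold]  S*(3)=92.9423
k=2: j=0 S=106.5008 intr=36.2092 cont=35.4766 V=36.2092[EX]; j=1 S=139.8400 intr=2.8700 cont=14.8890 V=14.8890[hold]; j=2 S=183.6158 intr=0.0000 cont=4.1211 V=4.1211[hold]  S*(2)=106.5008
k=1: j=0 S=122.0372 intr=20.6728 cont=24.6081 V=24.6081[hold]; j=1 S=160.2399 intr=0.0000 cont=9.0840 V=9.0840[hold]  S*(1)=-
k=0: j=0 S=139.8400 intr=2.8700 cont=16.1890 V=16.1890[hold]  S*(0)=-

price = 16.1890
boundary = - - 106.5008 92.9423 106.5008 92.9423 106.5008 122.0372
tree:
16.1890
24.6081 9.0840
36.2092 14.8890 4.1211
49.7677 23.6633 7.4231 1.2657
61.6000 36.2092 13.0616 2.5591 0.1365
71.9260 49.7677 22.2601 5.1561 0.2923 0.0000
80.9374 61.6000 36.2092 10.3475 0.6260 0.0000 0.0000
88.8016 71.9260 49.7677 20.6728 1.3403 0.0000 0.0000 0.0000
95.6646 80.9374 61.6000 36.2092 2.8700 0.0000 0.0000 0.0000 0.0000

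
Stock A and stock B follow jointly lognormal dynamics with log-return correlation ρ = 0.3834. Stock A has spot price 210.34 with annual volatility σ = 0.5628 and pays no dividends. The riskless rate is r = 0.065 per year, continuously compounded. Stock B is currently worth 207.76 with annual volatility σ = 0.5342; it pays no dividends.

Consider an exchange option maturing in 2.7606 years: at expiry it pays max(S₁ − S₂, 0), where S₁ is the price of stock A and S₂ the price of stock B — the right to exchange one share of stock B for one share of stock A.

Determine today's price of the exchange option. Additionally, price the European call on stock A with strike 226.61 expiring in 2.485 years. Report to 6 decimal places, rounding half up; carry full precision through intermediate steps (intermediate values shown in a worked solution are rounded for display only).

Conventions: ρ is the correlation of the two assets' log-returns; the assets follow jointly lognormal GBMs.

exchange price = 82.286929
price(stock A call K=226.61) = 78.148233

σ_eff = √(σ₁² + σ₂² − 2ρσ₁σ₂) = √(0.5628² + 0.5342² − 2·0.3834·0.5628·0.5342) = 0.609571
d₁ = (ln(S₁/S₂) + (q₂ − q₁ + σ_eff²/2)T) / (σ_eff√T) = (ln(210.34/207.76) + (0.0 − 0.0 + 0.185788)·2.7606) / 1.012805 = 0.518588
d₂ = d₁ − σ_eff√T = 0.518588 − 1.012805 = -0.494217
N(d₁) = 0.697976,  N(d₂) = 0.310576
V = S₁·e^{−q₁T}·N(d₁) − S₂·e^{−q₂T}·N(d₂) = 146.812291 − 64.525363 = 82.286929
[vanilla: stock A call K=226.61]
σ√T = 0.5628·√2.485 = 0.887191
d₁ = (ln(S/K) + (r+σ²/2)T) / (σ√T) = (ln(210.34/226.61) + (0.065+0.5628²/2)·2.485) / 0.887191 = (-0.074505 + 0.555079) / 0.887191 = 0.541680
d₂ = d₁ − σ√T = 0.541680 − 0.887191 = -0.345511
e^{−rT} = 0.850845
N(d₁) = 0.705981,  N(d₂) = 0.364855
price = S·N(d₁) − K·e^{−rT}·N(d₂) = 148.495959 − 70.347726 = 78.148233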